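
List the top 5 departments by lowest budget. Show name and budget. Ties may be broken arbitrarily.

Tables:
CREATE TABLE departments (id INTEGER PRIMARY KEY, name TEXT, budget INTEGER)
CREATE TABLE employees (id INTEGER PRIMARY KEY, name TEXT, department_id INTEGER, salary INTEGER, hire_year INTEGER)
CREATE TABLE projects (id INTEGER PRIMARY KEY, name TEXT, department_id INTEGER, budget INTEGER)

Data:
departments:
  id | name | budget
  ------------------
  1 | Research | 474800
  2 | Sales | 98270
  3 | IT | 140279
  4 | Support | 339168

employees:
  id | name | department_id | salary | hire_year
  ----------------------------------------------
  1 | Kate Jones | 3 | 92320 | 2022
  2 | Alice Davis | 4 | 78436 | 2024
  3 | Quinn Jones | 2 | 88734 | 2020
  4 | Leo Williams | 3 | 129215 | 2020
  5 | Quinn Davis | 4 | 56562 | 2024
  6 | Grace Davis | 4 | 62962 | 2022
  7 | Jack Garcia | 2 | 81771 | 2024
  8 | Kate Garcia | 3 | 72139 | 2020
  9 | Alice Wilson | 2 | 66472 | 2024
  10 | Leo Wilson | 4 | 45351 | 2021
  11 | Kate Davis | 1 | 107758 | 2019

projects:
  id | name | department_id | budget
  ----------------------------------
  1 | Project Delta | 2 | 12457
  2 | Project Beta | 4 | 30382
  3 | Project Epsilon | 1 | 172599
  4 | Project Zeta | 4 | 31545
SELECT name, budget FROM departments ORDER BY budget ASC LIMIT 5

Execution result:
name | budget
Sales | 98270
IT | 140279
Support | 339168
Research | 474800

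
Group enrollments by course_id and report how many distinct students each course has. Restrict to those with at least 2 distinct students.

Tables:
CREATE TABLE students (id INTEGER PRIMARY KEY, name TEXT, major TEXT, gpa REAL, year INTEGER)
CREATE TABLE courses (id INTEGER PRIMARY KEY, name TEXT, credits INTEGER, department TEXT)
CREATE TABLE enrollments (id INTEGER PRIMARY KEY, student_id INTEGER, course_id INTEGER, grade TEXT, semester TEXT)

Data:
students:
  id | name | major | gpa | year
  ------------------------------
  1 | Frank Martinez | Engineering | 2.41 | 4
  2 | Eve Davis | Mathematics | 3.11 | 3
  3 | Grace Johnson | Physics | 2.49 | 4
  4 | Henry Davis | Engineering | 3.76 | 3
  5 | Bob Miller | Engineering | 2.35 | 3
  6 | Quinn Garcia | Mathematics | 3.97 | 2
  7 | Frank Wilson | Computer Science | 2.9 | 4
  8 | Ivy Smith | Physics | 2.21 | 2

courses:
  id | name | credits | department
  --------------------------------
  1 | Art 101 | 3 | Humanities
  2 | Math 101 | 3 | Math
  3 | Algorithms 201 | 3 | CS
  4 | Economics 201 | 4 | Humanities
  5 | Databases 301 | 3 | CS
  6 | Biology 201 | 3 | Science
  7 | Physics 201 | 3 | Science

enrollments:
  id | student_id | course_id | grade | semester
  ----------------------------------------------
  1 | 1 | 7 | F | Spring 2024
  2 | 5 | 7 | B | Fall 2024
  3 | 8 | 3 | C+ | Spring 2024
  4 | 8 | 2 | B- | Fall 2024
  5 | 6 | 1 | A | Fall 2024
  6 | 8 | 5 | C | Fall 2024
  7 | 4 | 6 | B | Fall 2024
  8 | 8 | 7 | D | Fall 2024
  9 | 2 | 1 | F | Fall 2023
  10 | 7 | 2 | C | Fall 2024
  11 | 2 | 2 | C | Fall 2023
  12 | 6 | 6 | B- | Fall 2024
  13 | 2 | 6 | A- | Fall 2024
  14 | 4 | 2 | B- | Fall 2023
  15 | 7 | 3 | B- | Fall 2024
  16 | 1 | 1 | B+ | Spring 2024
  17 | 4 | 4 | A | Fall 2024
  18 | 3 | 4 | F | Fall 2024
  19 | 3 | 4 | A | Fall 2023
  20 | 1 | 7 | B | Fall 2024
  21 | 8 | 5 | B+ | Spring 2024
SELECT course_id, COUNT(DISTINCT student_id) AS distinct_student_count FROM enrollments GROUP BY course_id HAVING COUNT(DISTINCT student_id) >= 2

Execution result:
course_id | distinct_student_count
1 | 3
2 | 4
3 | 2
4 | 2
6 | 3
7 | 3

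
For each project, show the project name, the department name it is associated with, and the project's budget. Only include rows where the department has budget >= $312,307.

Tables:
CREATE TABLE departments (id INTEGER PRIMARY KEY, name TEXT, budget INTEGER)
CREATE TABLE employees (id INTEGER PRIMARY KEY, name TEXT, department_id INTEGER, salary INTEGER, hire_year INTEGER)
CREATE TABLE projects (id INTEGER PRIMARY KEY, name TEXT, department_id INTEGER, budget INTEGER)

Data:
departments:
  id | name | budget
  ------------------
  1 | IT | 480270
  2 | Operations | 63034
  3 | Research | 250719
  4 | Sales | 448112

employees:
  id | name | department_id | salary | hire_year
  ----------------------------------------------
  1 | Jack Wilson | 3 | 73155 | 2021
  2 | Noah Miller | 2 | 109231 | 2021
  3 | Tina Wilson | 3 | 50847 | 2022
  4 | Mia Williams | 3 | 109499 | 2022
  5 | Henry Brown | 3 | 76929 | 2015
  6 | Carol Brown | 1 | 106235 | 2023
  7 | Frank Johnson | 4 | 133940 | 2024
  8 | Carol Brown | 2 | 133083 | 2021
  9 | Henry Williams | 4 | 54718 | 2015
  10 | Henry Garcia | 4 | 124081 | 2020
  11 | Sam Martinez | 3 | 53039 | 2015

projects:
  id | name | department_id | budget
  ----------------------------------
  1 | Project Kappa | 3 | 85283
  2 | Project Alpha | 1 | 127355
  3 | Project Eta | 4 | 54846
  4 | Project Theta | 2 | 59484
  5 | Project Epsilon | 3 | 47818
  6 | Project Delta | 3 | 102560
SELECT c.name, p.name AS department, c.budget FROM projects c JOIN departments p ON c.department_id = p.id WHERE p.budget >= 312307

Execution result:
name | department | budget
Project Alpha | IT | 127355
Project Eta | Sales | 54846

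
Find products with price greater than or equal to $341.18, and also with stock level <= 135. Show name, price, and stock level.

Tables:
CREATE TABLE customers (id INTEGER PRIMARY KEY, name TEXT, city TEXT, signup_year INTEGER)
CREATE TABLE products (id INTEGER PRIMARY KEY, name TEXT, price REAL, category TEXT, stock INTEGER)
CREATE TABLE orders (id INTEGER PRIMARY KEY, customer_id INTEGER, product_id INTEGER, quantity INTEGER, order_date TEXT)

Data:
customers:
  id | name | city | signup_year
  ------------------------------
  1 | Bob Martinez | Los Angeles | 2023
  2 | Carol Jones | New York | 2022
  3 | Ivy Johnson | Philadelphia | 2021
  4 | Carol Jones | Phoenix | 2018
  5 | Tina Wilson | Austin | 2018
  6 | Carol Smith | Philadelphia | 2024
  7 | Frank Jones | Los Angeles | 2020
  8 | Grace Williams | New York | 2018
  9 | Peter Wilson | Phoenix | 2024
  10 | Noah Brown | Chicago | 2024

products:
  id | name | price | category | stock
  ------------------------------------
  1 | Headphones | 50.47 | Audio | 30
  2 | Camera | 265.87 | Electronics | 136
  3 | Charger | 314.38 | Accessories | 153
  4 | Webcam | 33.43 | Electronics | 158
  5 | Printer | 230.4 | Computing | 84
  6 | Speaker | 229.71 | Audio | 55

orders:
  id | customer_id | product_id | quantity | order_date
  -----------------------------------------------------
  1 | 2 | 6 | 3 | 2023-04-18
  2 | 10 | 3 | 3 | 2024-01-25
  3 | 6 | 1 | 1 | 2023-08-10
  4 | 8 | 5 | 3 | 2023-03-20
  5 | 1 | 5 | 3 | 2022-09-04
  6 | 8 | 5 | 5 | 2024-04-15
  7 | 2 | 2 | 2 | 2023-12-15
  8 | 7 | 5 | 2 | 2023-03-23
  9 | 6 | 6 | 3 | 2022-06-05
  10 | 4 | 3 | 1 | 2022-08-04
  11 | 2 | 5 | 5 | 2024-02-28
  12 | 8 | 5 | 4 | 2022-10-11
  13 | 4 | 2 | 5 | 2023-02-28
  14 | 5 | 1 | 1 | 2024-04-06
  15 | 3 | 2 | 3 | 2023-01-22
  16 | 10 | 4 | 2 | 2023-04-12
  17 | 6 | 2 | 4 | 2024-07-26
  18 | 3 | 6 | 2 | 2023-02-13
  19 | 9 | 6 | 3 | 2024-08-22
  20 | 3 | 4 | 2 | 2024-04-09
SELECT name, price, stock FROM products WHERE price >= 341.18 AND stock <= 135

Execution result:
(no rows)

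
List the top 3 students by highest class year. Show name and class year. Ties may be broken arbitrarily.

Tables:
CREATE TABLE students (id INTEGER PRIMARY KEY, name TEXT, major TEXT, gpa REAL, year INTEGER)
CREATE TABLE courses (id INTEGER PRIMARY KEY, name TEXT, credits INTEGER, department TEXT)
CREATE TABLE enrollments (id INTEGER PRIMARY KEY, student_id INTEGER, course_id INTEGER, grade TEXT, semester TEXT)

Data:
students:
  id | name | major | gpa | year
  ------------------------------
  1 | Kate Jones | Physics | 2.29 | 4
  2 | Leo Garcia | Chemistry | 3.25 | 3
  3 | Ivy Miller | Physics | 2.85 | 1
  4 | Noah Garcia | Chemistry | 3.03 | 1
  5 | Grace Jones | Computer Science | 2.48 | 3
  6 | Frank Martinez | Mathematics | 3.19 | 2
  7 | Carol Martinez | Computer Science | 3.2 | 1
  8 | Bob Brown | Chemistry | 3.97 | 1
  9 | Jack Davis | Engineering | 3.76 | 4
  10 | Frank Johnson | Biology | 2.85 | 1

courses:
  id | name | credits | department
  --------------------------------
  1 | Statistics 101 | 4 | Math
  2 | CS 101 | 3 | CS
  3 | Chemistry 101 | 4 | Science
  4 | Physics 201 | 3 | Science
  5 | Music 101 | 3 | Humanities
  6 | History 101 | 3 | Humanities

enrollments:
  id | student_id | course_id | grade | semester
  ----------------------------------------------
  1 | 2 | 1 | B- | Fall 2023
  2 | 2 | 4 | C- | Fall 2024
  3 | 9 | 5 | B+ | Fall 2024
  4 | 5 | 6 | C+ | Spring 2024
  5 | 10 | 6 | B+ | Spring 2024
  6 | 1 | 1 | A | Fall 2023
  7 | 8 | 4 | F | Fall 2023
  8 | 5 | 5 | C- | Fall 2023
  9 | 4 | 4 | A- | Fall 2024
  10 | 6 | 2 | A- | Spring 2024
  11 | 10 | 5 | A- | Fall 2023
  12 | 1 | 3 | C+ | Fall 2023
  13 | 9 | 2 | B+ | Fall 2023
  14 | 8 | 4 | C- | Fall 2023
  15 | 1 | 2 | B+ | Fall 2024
SELECT name, year FROM students ORDER BY year DESC LIMIT 3

Execution result:
name | year
Kate Jones | 4
Jack Davis | 4
Leo Garcia | 3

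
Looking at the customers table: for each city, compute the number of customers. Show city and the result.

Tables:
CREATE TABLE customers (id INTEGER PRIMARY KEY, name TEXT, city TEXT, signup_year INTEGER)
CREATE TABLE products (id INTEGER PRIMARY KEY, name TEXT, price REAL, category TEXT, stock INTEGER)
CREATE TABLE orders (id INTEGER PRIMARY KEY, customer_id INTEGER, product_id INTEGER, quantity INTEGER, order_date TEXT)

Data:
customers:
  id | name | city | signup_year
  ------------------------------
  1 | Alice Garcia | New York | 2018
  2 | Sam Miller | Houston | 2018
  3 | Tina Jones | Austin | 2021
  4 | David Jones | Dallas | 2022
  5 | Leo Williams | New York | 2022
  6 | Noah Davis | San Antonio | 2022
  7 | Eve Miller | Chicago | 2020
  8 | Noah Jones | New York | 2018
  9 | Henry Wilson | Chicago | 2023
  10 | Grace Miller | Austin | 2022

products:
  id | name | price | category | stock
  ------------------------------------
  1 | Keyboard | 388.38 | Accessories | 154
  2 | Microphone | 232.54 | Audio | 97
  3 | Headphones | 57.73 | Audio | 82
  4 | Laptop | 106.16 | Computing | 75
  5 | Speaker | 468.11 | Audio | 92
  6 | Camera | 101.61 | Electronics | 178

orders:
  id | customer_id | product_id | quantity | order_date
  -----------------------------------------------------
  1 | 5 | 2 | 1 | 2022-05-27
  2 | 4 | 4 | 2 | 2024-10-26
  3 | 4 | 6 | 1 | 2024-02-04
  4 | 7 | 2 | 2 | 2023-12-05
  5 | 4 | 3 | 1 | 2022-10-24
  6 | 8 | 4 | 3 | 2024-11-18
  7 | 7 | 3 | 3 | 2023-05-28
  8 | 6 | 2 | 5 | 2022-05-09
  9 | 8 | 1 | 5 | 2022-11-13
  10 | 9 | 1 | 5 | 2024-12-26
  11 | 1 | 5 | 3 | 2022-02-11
SELECT city, COUNT(*) AS n FROM customers GROUP BY city

Execution result:
city | n
Austin | 2
Chicago | 2
Dallas | 1
Houston | 1
New York | 3
San Antonio | 1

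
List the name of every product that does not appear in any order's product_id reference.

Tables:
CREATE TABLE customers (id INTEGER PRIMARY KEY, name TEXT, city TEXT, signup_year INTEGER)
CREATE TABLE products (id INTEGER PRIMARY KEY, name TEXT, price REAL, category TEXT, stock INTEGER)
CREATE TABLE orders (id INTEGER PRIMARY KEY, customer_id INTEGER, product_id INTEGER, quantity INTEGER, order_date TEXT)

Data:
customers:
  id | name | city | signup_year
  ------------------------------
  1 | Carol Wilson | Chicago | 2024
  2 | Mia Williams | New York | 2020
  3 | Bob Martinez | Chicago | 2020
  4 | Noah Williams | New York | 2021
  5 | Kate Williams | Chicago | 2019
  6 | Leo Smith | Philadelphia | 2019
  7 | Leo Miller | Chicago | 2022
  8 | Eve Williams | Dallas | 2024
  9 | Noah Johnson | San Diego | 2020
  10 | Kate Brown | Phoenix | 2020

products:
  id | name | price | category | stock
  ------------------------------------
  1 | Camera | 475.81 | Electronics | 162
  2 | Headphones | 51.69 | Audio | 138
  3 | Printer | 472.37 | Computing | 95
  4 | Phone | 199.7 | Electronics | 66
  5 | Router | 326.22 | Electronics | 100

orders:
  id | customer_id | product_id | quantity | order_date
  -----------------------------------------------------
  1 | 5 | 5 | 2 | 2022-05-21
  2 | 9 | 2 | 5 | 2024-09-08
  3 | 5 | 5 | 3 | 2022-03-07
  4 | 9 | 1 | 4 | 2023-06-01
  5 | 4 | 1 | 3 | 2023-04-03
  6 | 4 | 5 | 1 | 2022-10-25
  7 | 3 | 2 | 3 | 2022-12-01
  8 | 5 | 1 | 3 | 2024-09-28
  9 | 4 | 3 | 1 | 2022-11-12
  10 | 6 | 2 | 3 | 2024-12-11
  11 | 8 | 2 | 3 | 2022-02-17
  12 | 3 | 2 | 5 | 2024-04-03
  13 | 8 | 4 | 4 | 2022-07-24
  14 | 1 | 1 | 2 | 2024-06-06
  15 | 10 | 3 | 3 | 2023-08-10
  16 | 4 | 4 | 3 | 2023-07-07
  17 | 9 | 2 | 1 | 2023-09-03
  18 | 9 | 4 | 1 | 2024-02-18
SELECT p.name FROM products p LEFT JOIN orders c ON c.product_id = p.id WHERE c.id IS NULL

Execution result:
(no rows)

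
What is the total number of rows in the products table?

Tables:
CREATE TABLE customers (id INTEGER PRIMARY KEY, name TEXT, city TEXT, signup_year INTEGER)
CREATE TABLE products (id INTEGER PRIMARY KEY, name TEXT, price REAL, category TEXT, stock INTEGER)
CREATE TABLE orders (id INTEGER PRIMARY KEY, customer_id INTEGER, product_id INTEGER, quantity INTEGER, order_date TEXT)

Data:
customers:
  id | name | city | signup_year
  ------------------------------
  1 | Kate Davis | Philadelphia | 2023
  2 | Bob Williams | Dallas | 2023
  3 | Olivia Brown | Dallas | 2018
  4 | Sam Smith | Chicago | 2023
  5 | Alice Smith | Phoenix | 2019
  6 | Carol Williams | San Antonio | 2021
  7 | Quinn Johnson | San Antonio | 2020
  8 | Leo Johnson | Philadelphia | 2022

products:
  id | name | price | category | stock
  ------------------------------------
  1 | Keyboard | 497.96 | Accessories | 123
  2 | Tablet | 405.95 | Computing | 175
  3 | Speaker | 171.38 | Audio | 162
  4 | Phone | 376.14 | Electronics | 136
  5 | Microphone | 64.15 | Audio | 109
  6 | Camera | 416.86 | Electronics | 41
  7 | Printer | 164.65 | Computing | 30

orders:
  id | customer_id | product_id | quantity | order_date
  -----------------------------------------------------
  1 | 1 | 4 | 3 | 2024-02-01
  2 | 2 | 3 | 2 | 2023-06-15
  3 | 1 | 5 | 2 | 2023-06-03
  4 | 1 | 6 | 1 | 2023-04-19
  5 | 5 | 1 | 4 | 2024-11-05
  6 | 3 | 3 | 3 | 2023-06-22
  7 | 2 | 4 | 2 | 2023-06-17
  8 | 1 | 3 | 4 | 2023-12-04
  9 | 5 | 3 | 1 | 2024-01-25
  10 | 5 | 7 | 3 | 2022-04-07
SELECT COUNT(*) FROM products

Execution result:
7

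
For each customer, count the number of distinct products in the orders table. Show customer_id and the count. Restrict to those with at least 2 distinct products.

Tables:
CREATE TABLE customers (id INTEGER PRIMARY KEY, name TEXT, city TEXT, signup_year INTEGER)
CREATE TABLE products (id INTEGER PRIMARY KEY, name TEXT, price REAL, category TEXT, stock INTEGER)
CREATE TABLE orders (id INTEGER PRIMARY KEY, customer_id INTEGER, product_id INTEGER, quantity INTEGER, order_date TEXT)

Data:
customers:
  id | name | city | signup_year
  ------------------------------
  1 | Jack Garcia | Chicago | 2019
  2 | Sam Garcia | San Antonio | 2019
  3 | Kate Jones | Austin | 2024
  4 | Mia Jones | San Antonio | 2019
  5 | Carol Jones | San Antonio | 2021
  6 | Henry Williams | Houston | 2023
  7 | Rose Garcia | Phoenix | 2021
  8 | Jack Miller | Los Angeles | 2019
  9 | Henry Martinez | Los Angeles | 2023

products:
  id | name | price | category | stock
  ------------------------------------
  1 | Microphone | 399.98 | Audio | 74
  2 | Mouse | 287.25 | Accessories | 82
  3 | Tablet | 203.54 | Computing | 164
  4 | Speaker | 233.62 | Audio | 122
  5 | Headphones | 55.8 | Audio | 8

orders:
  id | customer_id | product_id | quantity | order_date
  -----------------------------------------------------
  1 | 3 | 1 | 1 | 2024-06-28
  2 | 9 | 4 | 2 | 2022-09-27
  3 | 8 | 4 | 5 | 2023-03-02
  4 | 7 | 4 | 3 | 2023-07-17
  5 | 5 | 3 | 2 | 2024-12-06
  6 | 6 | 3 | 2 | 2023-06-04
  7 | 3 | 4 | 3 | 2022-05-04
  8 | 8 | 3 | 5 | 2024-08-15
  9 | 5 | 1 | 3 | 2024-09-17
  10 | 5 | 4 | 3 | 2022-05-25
SELECT customer_id, COUNT(DISTINCT product_id) AS distinct_product_count FROM orders GROUP BY customer_id HAVING COUNT(DISTINCT product_id) >= 2

Execution result:
customer_id | distinct_product_count
3 | 2
5 | 3
8 | 2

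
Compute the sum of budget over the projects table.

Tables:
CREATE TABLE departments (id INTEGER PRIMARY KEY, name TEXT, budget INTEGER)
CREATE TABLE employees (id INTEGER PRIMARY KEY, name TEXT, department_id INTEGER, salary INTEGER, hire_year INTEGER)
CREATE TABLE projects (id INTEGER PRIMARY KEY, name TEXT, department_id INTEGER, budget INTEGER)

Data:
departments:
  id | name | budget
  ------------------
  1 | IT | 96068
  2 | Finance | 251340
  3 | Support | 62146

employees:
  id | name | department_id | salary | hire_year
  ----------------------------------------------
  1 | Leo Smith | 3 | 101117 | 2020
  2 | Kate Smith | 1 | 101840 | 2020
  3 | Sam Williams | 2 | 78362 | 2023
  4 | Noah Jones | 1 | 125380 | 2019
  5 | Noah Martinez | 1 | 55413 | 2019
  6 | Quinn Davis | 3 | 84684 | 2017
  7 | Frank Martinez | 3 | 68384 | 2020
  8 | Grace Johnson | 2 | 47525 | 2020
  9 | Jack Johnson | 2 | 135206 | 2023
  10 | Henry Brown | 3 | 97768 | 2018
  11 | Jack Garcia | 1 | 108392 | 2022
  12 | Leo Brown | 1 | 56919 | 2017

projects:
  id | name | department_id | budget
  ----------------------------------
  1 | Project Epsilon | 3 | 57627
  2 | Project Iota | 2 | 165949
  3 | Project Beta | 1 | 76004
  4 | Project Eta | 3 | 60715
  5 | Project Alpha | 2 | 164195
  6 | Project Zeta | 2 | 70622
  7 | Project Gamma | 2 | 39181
SELECT SUM(budget) FROM projects

Execution result:
634293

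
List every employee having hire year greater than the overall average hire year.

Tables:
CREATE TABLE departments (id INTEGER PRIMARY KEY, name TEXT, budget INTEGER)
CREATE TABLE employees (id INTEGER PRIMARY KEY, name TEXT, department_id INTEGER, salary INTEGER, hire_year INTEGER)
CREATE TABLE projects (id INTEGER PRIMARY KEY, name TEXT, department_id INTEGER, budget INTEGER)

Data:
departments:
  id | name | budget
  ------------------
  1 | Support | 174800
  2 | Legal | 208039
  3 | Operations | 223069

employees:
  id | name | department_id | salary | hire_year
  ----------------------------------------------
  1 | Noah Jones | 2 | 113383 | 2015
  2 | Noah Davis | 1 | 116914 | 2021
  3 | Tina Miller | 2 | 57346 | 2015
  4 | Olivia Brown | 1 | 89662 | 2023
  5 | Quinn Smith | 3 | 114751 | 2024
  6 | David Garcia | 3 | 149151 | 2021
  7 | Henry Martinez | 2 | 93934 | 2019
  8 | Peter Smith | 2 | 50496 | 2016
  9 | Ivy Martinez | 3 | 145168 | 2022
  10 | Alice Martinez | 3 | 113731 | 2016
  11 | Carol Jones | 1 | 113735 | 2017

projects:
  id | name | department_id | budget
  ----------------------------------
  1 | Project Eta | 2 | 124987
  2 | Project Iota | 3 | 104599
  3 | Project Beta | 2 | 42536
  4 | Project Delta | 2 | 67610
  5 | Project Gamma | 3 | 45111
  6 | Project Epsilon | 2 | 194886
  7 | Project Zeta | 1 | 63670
SELECT name, hire_year FROM employees WHERE hire_year > (SELECT AVG(hire_year) FROM employees)

Execution result:
name | hire_year
Noah Davis | 2021
Olivia Brown | 2023
Quinn Smith | 2024
David Garcia | 2021
Ivy Martinez | 2022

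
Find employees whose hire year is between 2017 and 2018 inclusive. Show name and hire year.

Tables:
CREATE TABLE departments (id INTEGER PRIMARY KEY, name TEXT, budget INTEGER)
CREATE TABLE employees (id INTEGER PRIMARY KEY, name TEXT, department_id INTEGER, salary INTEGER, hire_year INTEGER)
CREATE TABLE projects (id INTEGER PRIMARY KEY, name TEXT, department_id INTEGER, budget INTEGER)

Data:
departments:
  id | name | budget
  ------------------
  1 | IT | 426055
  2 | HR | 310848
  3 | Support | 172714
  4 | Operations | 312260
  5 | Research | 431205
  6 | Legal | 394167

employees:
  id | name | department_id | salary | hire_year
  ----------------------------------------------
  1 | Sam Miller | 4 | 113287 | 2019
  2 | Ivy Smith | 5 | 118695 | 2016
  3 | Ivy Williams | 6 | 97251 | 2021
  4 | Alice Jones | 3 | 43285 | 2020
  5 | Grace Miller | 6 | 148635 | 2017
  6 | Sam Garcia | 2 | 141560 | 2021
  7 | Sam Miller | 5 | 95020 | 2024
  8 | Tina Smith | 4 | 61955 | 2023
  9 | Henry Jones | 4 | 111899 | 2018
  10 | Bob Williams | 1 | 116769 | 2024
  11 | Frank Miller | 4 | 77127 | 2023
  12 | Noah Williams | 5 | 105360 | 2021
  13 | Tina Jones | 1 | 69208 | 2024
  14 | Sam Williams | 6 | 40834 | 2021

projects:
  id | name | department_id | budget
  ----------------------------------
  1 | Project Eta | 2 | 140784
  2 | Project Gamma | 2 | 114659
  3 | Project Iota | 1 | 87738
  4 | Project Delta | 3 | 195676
SELECT name, hire_year FROM employees WHERE hire_year BETWEEN 2017 AND 2018

Execution result:
name | hire_year
Grace Miller | 2017
Henry Jones | 2018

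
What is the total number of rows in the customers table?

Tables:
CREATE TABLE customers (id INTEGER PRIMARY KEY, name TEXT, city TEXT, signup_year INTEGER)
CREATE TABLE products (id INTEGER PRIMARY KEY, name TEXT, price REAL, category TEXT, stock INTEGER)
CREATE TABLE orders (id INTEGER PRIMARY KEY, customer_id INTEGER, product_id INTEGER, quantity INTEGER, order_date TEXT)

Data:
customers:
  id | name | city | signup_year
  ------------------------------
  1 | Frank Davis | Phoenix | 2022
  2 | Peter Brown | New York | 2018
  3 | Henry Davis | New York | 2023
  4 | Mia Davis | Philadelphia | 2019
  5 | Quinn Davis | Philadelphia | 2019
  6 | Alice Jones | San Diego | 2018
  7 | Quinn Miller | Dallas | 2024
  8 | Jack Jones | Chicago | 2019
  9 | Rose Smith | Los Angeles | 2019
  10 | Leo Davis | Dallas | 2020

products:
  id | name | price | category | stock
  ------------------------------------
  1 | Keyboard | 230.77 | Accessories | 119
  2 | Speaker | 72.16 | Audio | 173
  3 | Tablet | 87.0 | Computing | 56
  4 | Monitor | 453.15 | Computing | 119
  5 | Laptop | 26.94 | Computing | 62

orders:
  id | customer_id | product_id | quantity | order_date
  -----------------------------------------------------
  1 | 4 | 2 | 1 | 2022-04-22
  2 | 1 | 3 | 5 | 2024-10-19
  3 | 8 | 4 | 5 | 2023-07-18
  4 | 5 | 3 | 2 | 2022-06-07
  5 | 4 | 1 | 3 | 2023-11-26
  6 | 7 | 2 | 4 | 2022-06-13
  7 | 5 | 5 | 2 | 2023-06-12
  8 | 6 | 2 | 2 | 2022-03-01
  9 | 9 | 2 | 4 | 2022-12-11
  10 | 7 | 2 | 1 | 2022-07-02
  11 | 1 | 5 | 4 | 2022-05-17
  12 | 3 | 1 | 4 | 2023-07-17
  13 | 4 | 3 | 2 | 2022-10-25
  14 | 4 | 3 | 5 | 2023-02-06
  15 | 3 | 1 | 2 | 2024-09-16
SELECT COUNT(*) FROM customers

Execution result:
10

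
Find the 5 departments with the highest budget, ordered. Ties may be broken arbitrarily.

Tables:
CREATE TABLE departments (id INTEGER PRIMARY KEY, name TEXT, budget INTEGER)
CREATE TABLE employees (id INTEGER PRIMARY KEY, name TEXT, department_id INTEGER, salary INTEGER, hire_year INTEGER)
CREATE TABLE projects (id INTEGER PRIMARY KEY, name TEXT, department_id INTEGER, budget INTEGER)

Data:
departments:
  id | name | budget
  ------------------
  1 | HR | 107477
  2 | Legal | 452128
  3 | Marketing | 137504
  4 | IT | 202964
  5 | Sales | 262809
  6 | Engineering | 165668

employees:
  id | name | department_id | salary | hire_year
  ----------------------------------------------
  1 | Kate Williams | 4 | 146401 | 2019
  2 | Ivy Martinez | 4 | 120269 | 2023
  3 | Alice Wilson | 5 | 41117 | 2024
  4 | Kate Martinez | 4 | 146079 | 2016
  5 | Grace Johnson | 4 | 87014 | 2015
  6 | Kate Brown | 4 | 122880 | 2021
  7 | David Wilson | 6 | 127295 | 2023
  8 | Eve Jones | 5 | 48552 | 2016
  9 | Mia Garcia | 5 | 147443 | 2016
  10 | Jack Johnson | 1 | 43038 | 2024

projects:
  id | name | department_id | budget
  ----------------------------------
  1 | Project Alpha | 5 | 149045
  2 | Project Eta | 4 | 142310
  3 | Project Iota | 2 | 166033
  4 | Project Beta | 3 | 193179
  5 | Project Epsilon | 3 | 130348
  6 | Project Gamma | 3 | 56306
SELECT name, budget FROM departments ORDER BY budget DESC LIMIT 5

Execution result:
name | budget
Legal | 452128
Sales | 262809
IT | 202964
Engineering | 165668
Marketing | 137504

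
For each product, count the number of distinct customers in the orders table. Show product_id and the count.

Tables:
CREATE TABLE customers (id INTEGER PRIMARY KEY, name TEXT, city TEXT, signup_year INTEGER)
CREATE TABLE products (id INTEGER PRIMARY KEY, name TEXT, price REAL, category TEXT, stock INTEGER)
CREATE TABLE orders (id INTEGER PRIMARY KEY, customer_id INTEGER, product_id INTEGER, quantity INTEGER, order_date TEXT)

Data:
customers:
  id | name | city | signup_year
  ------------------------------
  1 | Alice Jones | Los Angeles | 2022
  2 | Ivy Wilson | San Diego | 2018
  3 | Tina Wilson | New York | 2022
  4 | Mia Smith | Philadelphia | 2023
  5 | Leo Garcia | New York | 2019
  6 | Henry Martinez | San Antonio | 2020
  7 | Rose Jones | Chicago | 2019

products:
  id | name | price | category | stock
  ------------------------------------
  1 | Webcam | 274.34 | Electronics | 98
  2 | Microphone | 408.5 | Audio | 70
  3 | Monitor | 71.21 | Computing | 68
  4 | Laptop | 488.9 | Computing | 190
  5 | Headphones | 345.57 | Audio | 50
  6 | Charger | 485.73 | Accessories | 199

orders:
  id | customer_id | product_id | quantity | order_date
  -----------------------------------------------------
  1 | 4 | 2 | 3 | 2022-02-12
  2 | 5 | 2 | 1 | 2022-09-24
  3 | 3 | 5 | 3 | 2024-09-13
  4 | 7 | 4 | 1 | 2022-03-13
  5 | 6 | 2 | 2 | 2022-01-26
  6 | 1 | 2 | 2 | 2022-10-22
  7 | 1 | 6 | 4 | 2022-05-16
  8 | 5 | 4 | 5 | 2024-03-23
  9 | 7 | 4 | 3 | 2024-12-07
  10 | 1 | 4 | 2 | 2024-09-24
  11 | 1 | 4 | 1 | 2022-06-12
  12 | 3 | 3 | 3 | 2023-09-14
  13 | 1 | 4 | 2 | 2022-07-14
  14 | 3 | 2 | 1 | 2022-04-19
SELECT product_id, COUNT(DISTINCT customer_id) AS distinct_customer_count FROM orders GROUP BY product_id

Execution result:
product_id | distinct_customer_count
2 | 5
3 | 1
4 | 3
5 | 1
6 | 1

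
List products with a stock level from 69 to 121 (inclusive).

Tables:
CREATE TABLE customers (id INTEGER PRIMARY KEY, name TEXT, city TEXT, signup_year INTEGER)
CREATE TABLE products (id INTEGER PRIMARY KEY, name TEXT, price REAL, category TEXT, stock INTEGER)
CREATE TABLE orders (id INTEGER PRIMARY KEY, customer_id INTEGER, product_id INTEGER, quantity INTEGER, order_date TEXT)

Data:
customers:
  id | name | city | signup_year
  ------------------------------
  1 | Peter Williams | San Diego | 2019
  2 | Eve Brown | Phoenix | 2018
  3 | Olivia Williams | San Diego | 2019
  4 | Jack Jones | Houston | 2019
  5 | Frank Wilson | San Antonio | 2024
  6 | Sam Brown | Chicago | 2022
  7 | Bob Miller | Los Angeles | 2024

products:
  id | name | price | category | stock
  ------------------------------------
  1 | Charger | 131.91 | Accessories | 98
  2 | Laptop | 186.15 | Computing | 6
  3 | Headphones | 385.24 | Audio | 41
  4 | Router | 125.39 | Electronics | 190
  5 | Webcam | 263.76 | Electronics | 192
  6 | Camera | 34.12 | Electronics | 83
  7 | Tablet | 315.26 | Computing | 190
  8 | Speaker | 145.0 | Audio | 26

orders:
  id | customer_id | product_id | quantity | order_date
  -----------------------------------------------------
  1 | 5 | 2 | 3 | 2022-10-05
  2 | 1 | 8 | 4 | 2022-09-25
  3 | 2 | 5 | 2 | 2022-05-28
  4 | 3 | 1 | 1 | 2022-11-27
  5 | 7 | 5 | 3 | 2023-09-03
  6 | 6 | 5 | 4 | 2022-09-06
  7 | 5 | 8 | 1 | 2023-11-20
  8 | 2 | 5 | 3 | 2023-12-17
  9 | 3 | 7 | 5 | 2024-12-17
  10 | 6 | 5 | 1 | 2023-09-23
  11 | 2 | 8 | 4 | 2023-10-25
SELECT name, stock FROM products WHERE stock BETWEEN 69 AND 121

Execution result:
name | stock
Charger | 98
Camera | 83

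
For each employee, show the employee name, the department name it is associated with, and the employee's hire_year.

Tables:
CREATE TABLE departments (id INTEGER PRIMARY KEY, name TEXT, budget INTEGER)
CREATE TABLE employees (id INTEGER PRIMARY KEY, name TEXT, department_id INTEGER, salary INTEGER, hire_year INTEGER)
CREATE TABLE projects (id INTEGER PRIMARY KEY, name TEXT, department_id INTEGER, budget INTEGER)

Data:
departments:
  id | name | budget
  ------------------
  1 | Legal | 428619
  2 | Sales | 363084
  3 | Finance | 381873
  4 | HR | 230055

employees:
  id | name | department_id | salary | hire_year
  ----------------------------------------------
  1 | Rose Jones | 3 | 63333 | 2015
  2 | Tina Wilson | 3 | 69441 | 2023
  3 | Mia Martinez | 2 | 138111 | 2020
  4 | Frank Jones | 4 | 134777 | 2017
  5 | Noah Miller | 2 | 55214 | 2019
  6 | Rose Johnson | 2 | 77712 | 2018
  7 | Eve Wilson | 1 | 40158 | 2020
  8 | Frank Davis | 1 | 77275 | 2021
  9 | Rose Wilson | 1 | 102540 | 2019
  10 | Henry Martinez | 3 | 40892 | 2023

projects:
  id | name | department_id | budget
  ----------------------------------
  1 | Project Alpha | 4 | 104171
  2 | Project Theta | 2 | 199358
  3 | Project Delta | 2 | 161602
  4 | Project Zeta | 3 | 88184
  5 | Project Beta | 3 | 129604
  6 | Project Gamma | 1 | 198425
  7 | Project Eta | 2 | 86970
SELECT c.name, p.name AS department, c.hire_year FROM employees c JOIN departments p ON c.department_id = p.id

Execution result:
name | department | hire_year
Rose Jones | Finance | 2015
Tina Wilson | Finance | 2023
Mia Martinez | Sales | 2020
Frank Jones | HR | 2017
Noah Miller | Sales | 2019
Rose Johnson | Sales | 2018
Eve Wilson | Legal | 2020
Frank Davis | Legal | 2021
Rose Wilson | Legal | 2019
Henry Martinez | Finance | 2023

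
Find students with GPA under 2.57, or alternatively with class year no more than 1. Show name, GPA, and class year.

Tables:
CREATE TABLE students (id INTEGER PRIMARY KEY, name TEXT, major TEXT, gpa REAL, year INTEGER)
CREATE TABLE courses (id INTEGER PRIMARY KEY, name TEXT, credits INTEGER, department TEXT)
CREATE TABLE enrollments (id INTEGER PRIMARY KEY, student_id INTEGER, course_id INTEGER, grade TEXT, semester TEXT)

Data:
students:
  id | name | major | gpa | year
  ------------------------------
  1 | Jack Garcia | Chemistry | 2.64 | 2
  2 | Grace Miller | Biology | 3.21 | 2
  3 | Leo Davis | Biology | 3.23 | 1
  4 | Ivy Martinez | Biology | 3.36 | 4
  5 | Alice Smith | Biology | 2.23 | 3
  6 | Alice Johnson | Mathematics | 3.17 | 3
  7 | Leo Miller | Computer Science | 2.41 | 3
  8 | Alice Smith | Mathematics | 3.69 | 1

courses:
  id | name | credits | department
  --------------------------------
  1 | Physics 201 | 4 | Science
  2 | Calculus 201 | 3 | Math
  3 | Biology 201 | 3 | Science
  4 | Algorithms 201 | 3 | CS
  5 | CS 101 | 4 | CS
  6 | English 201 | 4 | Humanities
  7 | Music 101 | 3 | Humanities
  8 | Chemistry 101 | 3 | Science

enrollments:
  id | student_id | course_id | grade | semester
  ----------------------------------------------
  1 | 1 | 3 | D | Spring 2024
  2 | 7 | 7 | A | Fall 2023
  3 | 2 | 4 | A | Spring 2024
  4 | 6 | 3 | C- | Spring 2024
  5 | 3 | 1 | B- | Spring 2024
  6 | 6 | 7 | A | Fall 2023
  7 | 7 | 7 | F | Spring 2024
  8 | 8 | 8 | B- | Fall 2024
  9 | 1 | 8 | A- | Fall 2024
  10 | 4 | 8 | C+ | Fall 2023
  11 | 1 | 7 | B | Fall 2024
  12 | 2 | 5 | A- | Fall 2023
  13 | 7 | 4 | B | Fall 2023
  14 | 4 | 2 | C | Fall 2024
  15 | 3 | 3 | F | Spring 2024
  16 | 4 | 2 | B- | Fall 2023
SELECT name, gpa, year FROM students WHERE gpa < 2.57 OR year <= 1

Execution result:
name | gpa | year
Leo Davis | 3.23 | 1
Alice Smith | 2.23 | 3
Leo Miller | 2.41 | 3
Alice Smith | 3.69 | 1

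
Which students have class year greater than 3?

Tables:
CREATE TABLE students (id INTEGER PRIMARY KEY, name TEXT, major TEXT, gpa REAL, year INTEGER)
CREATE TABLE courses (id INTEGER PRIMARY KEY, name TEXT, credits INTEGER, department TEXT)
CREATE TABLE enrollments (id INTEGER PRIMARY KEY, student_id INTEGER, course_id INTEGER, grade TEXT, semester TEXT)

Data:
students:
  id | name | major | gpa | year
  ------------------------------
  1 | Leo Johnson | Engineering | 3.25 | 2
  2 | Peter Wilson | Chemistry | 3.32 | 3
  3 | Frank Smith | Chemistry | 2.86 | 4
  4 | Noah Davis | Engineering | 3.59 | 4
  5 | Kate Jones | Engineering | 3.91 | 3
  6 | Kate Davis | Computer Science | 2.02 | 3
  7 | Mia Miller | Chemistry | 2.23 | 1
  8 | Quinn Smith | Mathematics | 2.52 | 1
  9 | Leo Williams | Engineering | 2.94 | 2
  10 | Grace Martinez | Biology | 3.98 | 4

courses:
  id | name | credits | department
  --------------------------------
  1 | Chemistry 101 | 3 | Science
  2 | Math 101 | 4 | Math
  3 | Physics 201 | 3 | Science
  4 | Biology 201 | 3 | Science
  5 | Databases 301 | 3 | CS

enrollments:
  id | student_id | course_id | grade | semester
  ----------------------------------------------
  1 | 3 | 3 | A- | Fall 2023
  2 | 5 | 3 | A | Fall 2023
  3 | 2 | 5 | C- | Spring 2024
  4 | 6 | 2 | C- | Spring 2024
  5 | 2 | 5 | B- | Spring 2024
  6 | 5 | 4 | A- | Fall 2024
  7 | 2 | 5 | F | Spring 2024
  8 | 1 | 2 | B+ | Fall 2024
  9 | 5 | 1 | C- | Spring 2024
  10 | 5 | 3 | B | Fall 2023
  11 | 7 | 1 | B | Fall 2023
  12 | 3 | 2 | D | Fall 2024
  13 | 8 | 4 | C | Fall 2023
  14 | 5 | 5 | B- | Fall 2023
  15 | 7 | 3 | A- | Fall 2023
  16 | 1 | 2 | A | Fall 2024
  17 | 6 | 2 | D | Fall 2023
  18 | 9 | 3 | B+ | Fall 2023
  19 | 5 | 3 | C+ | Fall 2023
SELECT name, year FROM students WHERE year > 3

Execution result:
name | year
Frank Smith | 4
Noah Davis | 4
Grace Martinez | 4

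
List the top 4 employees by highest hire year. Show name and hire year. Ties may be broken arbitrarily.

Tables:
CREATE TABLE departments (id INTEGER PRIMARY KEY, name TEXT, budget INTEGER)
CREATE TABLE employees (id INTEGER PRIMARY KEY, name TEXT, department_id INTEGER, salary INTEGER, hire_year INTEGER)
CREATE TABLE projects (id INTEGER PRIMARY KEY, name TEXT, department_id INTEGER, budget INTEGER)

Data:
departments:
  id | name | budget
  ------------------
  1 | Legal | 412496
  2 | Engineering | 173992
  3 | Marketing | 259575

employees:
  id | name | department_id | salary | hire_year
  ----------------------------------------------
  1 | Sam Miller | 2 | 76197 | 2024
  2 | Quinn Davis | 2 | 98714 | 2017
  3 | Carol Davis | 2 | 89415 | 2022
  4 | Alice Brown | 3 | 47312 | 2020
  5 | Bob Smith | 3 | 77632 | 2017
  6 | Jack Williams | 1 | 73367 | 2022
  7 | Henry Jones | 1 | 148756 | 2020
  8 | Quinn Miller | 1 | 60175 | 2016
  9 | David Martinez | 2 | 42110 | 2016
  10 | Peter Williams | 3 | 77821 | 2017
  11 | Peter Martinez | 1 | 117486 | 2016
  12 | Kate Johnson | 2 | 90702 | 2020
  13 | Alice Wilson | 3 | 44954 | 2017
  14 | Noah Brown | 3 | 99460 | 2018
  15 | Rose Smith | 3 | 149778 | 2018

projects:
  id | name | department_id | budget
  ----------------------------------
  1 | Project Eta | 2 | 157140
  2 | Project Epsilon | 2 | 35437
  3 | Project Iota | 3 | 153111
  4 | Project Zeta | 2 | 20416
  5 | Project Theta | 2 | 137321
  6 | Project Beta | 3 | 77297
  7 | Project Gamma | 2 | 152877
SELECT name, hire_year FROM employees ORDER BY hire_year DESC LIMIT 4

Execution result:
name | hire_year
Sam Miller | 2024
Carol Davis | 2022
Jack Williams | 2022
Alice Brown | 2020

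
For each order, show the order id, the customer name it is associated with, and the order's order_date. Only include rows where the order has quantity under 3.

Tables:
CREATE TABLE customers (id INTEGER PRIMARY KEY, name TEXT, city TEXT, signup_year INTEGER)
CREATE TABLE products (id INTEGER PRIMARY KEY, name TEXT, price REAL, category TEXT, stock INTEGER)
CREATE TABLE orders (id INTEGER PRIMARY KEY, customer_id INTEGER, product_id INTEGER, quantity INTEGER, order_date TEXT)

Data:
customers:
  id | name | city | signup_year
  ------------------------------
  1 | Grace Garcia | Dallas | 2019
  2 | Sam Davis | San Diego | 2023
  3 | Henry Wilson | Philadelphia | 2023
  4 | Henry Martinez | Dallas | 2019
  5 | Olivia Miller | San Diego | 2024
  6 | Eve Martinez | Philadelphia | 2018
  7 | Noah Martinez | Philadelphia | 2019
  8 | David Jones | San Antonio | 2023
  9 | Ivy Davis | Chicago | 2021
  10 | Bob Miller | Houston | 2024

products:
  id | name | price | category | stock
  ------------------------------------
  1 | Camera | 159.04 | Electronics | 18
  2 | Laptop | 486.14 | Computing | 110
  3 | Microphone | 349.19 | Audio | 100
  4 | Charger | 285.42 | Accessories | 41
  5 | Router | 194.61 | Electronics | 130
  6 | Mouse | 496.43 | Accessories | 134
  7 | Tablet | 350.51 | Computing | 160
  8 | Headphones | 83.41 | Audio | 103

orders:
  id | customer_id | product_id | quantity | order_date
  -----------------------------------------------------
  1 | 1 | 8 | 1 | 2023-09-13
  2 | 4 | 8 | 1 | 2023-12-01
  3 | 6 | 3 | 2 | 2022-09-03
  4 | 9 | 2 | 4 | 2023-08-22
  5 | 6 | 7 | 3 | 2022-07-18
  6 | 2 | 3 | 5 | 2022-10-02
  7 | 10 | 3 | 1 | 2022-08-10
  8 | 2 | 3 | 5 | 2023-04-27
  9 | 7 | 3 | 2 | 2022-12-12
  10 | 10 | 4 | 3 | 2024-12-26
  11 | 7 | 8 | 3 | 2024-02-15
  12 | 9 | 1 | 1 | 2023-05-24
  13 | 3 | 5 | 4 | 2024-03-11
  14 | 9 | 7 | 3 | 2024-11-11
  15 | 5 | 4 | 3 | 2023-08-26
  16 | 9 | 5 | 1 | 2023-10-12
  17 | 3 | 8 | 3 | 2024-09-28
SELECT c.id, p.name AS customer, c.order_date FROM orders c JOIN customers p ON c.customer_id = p.id WHERE c.quantity < 3

Execution result:
id | customer | order_date
1 | Grace Garcia | 2023-09-13
2 | Henry Martinez | 2023-12-01
3 | Eve Martinez | 2022-09-03
7 | Bob Miller | 2022-08-10
9 | Noah Martinez | 2022-12-12
12 | Ivy Davis | 2023-05-24
16 | Ivy Davis | 2023-10-12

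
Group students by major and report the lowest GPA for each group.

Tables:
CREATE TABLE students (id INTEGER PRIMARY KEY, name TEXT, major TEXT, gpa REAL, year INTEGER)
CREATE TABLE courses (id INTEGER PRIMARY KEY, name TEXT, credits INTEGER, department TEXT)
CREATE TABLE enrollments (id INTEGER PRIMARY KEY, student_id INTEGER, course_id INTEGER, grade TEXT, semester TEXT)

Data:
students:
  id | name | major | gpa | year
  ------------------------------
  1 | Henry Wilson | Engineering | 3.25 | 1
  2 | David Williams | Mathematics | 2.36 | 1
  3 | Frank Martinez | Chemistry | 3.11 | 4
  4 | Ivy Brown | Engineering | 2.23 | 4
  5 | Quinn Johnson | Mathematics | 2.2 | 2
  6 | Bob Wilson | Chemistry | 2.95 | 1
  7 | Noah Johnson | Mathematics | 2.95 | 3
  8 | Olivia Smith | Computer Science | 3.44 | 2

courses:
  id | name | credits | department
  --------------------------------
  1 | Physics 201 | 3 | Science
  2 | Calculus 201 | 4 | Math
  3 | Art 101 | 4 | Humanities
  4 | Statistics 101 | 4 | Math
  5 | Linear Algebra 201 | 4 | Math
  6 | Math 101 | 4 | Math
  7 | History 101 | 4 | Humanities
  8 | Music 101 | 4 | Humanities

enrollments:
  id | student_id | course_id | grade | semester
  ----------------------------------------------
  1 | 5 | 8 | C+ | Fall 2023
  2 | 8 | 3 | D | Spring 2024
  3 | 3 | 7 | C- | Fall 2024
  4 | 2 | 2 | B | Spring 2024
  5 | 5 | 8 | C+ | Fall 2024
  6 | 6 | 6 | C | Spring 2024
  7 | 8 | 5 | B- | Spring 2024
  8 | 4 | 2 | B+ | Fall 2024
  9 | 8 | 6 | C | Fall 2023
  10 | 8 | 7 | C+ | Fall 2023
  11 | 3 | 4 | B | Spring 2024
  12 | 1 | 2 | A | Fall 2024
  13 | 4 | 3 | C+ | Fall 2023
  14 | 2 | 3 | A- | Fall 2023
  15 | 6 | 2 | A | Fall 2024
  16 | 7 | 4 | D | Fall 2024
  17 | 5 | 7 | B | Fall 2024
SELECT major, MIN(gpa) AS min_gpa FROM students GROUP BY major

Execution result:
major | min_gpa
Chemistry | 2.95
Computer Science | 3.44
Engineering | 2.23
Mathematics | 2.20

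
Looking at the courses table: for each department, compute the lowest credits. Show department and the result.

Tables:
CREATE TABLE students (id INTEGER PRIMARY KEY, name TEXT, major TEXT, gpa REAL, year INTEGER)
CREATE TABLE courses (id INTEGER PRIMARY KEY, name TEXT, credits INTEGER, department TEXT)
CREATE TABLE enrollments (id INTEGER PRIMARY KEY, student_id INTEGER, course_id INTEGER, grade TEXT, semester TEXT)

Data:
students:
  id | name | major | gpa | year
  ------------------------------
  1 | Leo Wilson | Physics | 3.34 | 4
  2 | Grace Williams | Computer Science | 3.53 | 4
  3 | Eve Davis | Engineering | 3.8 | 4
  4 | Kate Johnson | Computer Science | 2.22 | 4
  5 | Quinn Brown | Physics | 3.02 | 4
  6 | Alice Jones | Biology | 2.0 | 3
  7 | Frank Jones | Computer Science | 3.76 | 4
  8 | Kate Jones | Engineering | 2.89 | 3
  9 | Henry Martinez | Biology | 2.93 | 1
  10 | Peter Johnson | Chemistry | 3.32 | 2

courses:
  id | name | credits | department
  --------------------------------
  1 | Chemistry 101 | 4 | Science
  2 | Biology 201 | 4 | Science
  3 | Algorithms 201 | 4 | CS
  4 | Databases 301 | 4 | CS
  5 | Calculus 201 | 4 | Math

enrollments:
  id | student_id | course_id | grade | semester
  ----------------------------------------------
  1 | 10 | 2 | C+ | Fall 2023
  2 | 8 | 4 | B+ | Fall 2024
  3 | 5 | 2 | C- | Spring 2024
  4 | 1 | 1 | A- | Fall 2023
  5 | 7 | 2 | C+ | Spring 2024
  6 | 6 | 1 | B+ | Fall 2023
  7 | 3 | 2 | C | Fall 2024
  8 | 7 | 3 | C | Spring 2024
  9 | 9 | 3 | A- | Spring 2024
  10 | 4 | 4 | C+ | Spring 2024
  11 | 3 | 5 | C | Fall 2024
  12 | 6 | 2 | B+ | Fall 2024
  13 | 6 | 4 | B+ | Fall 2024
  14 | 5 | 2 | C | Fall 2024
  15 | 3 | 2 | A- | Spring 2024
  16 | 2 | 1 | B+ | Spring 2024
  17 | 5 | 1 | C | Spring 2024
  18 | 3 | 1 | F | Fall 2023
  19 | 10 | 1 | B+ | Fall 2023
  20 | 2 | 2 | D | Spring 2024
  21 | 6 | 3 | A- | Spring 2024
SELECT department, MIN(credits) AS min_credits FROM courses GROUP BY department

Execution result:
department | min_credits
CS | 4
Math | 4
Science | 4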